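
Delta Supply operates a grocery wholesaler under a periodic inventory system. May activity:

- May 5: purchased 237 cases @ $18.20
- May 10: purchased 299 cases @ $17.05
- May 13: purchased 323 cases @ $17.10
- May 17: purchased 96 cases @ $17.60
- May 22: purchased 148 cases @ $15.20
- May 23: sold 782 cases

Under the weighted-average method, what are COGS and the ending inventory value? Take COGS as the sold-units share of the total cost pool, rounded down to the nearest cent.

COGS = $13,381.09; ending inventory = $5,492.76

May 23, sell 782: 782/1103 × $18,873.85 → $13,381.09
Ending inventory (cost pool remaining) = $5,492.76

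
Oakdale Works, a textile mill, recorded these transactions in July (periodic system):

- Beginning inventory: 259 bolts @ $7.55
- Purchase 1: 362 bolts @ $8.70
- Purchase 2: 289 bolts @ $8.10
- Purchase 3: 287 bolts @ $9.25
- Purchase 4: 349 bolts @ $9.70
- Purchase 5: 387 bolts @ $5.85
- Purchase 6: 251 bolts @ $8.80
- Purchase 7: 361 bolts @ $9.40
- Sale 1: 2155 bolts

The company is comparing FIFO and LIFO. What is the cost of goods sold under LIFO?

FIFO COGS: 259 @ $7.55 + 362 @ $8.70 + 289 @ $8.10 + 287 @ $9.25 + 349 @ $9.70 + 387 @ $5.85 + 222 @ $8.80 = $17,703.35
LIFO COGS: 361 @ $9.40 + 251 @ $8.80 + 387 @ $5.85 + 349 @ $9.70 + 287 @ $9.25 + 289 @ $8.10 + 231 @ $8.70 = $18,256.80

COGS = $18,256.80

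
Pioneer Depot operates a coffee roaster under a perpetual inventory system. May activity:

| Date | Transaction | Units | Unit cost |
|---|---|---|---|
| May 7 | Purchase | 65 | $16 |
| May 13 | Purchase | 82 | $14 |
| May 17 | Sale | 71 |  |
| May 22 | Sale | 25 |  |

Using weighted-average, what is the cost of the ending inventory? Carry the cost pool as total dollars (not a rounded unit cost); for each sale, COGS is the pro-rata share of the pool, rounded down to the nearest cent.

After May 7: 65 on hand, pool $1,040.00 (≈ $16.0000 each)
After May 13: 147 on hand, pool $2,188.00 (≈ $14.8844 each)
May 17, sell 71: 71/147 × $2,188.00 → $1,056.78
May 22, sell 25: 25/76 × $1,131.22 → $372.11
Total COGS = $1,056.78 + $372.11 = $1,428.89
Ending inventory (cost pool remaining) = $759.11

Ending inventory = $759.11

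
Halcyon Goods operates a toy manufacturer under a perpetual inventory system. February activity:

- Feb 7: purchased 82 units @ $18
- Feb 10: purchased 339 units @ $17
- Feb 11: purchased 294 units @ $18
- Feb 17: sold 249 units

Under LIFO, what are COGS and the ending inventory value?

Feb 17, 249 sold [LIFO — newest first]: 249 @ $18 = $4,482
Ending inventory: 82 @ $18 + 339 @ $17 + 45 @ $18 = $8,049
Check: goods available $12,531 = COGS $4,482 + ending $8,049

COGS = $4,482; ending inventory = $8,049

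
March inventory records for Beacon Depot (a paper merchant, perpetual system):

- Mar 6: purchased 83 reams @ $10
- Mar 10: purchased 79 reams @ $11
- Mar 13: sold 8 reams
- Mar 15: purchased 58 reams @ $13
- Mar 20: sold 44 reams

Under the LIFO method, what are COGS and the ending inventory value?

COGS = $660; ending inventory = $1,793

Mar 13, 8 sold [LIFO — newest first]: 8 @ $11 = $88
Mar 20, 44 sold [LIFO — newest first]: 44 @ $13 = $572
Total COGS = $88 + $572 = $660
Ending inventory: 83 @ $10 + 71 @ $11 + 14 @ $13 = $1,793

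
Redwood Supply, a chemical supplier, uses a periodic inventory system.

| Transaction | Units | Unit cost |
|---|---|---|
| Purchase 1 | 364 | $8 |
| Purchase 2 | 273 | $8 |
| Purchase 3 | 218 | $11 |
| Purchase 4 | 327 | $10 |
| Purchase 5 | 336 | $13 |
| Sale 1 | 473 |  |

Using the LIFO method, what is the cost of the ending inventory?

Sale 1 (473) [LIFO — newest first]: 336 @ $13 + 137 @ $10 = $5,738
Ending inventory: 364 @ $8 + 273 @ $8 + 218 @ $11 + 190 @ $10 = $9,394

Ending inventory = $9,394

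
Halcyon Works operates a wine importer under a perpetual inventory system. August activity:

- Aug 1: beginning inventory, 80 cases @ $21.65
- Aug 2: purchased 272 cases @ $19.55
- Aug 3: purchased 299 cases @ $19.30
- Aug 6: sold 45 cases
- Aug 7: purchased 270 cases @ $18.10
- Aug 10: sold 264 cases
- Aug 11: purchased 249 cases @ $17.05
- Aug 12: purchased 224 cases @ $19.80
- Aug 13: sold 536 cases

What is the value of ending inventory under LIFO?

Ending inventory = $10,851.70

Aug 6, 45 sold [LIFO — newest first]: 45 @ $19.30 = $868.50
Aug 10, 264 sold [LIFO — newest first]: 264 @ $18.10 = $4,778.40
Aug 13, 536 sold [LIFO — newest first]: 224 @ $19.80 + 249 @ $17.05 + 6 @ $18.10 + 57 @ $19.30 = $9,889.35
Total COGS = $868.50 + $4,778.40 + $9,889.35 = $15,536.25
Ending inventory: 80 @ $21.65 + 272 @ $19.55 + 197 @ $19.30 = $10,851.70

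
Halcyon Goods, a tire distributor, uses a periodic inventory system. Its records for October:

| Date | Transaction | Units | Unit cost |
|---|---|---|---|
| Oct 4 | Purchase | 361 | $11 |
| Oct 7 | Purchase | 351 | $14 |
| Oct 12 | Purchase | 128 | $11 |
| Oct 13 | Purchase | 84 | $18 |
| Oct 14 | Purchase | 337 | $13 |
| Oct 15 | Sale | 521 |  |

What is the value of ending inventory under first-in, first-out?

Oct 15, 521 sold [FIFO — oldest first]: 361 @ $11 + 160 @ $14 = $6,211
Ending inventory: 191 @ $14 + 128 @ $11 + 84 @ $18 + 337 @ $13 = $9,975

Ending inventory = $9,975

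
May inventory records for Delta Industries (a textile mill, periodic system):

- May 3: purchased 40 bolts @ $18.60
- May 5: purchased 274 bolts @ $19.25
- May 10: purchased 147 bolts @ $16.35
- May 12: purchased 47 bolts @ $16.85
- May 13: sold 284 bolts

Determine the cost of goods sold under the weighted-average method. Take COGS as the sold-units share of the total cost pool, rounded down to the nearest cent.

COGS = $5,151.07

May 13, sell 284: 284/508 × $9,213.90 → $5,151.07
Ending inventory (cost pool remaining) = $4,062.83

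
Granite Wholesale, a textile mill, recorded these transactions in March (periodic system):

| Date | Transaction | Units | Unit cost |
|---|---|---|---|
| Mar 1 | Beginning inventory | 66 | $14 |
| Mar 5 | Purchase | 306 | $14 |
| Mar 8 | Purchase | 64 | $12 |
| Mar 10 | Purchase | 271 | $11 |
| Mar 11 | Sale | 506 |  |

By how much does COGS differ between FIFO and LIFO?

FIFO COGS: 66 @ $14 + 306 @ $14 + 64 @ $12 + 70 @ $11 = $6,746
LIFO COGS: 271 @ $11 + 64 @ $12 + 171 @ $14 = $6,143
Difference = |$6,746 − $6,143| = $603

$603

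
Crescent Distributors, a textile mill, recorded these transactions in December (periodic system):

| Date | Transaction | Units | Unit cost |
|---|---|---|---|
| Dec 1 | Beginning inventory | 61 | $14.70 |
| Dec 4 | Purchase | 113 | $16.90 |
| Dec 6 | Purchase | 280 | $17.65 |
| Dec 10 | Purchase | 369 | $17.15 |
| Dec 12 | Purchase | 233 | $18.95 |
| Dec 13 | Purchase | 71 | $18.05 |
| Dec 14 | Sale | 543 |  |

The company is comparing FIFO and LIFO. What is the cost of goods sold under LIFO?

FIFO COGS: 61 @ $14.70 + 113 @ $16.90 + 280 @ $17.65 + 89 @ $17.15 = $9,274.75
LIFO COGS: 71 @ $18.05 + 233 @ $18.95 + 239 @ $17.15 = $9,795.75

COGS = $9,795.75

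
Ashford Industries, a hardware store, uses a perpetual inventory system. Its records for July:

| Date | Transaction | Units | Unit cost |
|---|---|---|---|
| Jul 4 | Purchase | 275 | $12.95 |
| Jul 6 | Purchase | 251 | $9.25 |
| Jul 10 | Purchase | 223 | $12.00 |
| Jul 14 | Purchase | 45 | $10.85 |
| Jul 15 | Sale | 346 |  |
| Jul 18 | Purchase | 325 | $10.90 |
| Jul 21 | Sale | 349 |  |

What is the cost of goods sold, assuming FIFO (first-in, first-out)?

COGS = $7,911.00

Jul 15, 346 sold [FIFO — oldest first]: 275 @ $12.95 + 71 @ $9.25 = $4,218.00
Jul 21, 349 sold [FIFO — oldest first]: 180 @ $9.25 + 169 @ $12.00 = $3,693.00
Total COGS = $4,218.00 + $3,693.00 = $7,911.00
Ending inventory: 54 @ $12.00 + 45 @ $10.85 + 325 @ $10.90 = $4,678.75
Check: goods available $12,589.75 = COGS $7,911.00 + ending $4,678.75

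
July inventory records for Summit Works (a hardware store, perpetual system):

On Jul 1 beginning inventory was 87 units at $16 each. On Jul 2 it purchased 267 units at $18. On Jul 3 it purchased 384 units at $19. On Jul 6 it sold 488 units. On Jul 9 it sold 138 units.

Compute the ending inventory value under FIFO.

Ending inventory = $2,128

Jul 6, 488 sold [FIFO — oldest first]: 87 @ $16 + 267 @ $18 + 134 @ $19 = $8,744
Jul 9, 138 sold [FIFO — oldest first]: 138 @ $19 = $2,622
Total COGS = $8,744 + $2,622 = $11,366
Ending inventory: 112 @ $19 = $2,128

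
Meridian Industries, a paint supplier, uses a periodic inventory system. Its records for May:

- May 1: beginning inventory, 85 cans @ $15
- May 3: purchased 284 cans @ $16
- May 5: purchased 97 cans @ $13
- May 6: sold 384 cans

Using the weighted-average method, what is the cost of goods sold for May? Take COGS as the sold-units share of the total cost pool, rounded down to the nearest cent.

COGS = $5,834.16

May 6, sell 384: 384/466 × $7,080.00 → $5,834.16
Ending inventory (cost pool remaining) = $1,245.84
Check: goods available $7,080.00 = COGS $5,834.16 + ending $1,245.84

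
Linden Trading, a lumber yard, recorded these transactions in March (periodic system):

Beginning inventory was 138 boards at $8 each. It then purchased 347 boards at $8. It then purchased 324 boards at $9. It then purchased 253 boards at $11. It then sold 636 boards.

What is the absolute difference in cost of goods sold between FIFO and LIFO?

$932

FIFO COGS: 138 @ $8 + 347 @ $8 + 151 @ $9 = $5,239
LIFO COGS: 253 @ $11 + 324 @ $9 + 59 @ $8 = $6,171
Difference = |$5,239 − $6,171| = $932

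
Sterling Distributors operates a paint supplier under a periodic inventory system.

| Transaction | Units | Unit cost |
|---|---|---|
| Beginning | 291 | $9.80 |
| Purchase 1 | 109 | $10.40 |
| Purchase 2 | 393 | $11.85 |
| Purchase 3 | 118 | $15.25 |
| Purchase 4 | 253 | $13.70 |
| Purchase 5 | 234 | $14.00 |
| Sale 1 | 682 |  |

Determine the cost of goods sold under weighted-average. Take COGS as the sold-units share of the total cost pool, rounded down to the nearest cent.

COGS = $8,383.06

Sale 1, sell 682: 682/1398 × $17,184.05 → $8,383.06
Ending inventory (cost pool remaining) = $8,800.99
Check: goods available $17,184.05 = COGS $8,383.06 + ending $8,800.99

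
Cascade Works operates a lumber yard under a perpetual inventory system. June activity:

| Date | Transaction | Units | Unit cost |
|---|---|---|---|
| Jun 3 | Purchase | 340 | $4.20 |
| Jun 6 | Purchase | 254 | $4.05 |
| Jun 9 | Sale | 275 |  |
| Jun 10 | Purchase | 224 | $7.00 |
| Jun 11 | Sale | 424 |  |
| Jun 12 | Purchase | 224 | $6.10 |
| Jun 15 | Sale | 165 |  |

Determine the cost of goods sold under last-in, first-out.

Jun 9, 275 sold [LIFO — newest first]: 254 @ $4.05 + 21 @ $4.20 = $1,116.90
Jun 11, 424 sold [LIFO — newest first]: 224 @ $7.00 + 200 @ $4.20 = $2,408.00
Jun 15, 165 sold [LIFO — newest first]: 165 @ $6.10 = $1,006.50
Total COGS = $1,116.90 + $2,408.00 + $1,006.50 = $4,531.40
Ending inventory: 119 @ $4.20 + 59 @ $6.10 = $859.70

COGS = $4,531.40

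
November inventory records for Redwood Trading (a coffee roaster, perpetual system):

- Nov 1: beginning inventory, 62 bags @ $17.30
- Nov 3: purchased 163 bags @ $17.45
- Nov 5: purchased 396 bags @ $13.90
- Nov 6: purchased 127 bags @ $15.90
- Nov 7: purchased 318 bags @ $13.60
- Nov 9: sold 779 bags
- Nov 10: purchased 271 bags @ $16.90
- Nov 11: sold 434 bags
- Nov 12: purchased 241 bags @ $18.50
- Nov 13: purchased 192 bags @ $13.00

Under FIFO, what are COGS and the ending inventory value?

COGS = $18,249.75; ending inventory = $9,050.10

Nov 9, 779 sold [FIFO — oldest first]: 62 @ $17.30 + 163 @ $17.45 + 396 @ $13.90 + 127 @ $15.90 + 31 @ $13.60 = $11,862.25
Nov 11, 434 sold [FIFO — oldest first]: 287 @ $13.60 + 147 @ $16.90 = $6,387.50
Total COGS = $11,862.25 + $6,387.50 = $18,249.75
Ending inventory: 124 @ $16.90 + 241 @ $18.50 + 192 @ $13.00 = $9,050.10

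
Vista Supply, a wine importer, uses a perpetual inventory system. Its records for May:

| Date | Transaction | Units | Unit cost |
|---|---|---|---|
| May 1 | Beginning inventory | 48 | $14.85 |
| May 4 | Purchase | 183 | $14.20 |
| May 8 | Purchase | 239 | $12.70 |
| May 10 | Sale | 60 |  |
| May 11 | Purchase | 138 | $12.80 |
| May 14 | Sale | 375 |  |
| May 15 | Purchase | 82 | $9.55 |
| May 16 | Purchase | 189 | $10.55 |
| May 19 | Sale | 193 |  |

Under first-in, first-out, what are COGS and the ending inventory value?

May 10, 60 sold [FIFO — oldest first]: 48 @ $14.85 + 12 @ $14.20 = $883.20
May 14, 375 sold [FIFO — oldest first]: 171 @ $14.20 + 204 @ $12.70 = $5,019.00
May 19, 193 sold [FIFO — oldest first]: 35 @ $12.70 + 138 @ $12.80 + 20 @ $9.55 = $2,401.90
Total COGS = $883.20 + $5,019.00 + $2,401.90 = $8,304.10
Ending inventory: 62 @ $9.55 + 189 @ $10.55 = $2,586.05
Check: goods available $10,890.15 = COGS $8,304.10 + ending $2,586.05

COGS = $8,304.10; ending inventory = $2,586.05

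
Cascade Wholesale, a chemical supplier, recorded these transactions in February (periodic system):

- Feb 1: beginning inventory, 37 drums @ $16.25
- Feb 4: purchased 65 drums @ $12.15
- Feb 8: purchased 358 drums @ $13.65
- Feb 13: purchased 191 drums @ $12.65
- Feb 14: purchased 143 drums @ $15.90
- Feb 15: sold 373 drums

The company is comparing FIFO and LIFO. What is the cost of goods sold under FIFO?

FIFO COGS: 37 @ $16.25 + 65 @ $12.15 + 271 @ $13.65 = $5,090.15
LIFO COGS: 143 @ $15.90 + 191 @ $12.65 + 39 @ $13.65 = $5,222.20

COGS = $5,090.15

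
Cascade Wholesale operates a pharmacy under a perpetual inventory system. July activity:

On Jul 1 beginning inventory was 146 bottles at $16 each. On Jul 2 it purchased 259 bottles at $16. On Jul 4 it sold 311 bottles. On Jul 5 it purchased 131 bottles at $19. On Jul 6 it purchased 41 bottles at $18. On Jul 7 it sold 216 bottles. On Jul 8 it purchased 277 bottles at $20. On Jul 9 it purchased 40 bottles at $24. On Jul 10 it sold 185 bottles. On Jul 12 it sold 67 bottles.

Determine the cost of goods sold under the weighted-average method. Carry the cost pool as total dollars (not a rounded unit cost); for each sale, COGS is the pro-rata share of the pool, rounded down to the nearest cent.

COGS = $13,891.55

After Jul 1: 146 on hand, pool $2,336.00 (≈ $16.0000 each)
After Jul 2: 405 on hand, pool $6,480.00 (≈ $16.0000 each)
Jul 4, sell 311: 311/405 × $6,480.00 → $4,976.00
After Jul 5: 225 on hand, pool $3,993.00 (≈ $17.7467 each)
After Jul 6: 266 on hand, pool $4,731.00 (≈ $17.7857 each)
Jul 7, sell 216: 216/266 × $4,731.00 → $3,841.71
After Jul 8: 327 on hand, pool $6,429.29 (≈ $19.6614 each)
After Jul 9: 367 on hand, pool $7,389.29 (≈ $20.1343 each)
Jul 10, sell 185: 185/367 × $7,389.29 → $3,724.84
Jul 12, sell 67: 67/182 × $3,664.45 → $1,349.00
Total COGS = $4,976.00 + $3,841.71 + $3,724.84 + $1,349.00 = $13,891.55
Ending inventory (cost pool remaining) = $2,315.45
Check: goods available $16,207.00 = COGS $13,891.55 + ending $2,315.45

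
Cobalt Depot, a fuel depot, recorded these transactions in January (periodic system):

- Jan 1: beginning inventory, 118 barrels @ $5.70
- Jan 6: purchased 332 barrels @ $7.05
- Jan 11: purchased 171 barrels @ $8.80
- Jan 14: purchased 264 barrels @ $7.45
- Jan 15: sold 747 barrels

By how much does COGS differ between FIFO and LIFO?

$214.50

FIFO COGS: 118 @ $5.70 + 332 @ $7.05 + 171 @ $8.80 + 126 @ $7.45 = $5,456.70
LIFO COGS: 264 @ $7.45 + 171 @ $8.80 + 312 @ $7.05 = $5,671.20
Difference = |$5,456.70 − $5,671.20| = $214.50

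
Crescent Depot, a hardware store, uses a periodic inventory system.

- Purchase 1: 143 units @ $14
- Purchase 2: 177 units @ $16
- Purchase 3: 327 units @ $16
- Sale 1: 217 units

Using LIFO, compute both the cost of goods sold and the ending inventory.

COGS = $3,472; ending inventory = $6,594

Sale 1 (217) [LIFO — newest first]: 217 @ $16 = $3,472
Ending inventory: 143 @ $14 + 177 @ $16 + 110 @ $16 = $6,594
Check: goods available $10,066 = COGS $3,472 + ending $6,594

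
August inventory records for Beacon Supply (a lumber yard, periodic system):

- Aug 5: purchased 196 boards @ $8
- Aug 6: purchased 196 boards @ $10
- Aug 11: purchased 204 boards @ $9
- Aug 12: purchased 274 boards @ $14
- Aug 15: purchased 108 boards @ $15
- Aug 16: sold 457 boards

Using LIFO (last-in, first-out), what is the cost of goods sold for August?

COGS = $6,131

Aug 16, 457 sold [LIFO — newest first]: 108 @ $15 + 274 @ $14 + 75 @ $9 = $6,131
Ending inventory: 196 @ $8 + 196 @ $10 + 129 @ $9 = $4,689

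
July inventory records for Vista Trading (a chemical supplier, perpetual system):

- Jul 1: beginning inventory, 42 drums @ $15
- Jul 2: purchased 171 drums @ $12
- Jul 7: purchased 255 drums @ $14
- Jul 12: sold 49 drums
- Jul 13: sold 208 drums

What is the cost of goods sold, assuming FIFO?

Jul 12, 49 sold [FIFO — oldest first]: 42 @ $15 + 7 @ $12 = $714
Jul 13, 208 sold [FIFO — oldest first]: 164 @ $12 + 44 @ $14 = $2,584
Total COGS = $714 + $2,584 = $3,298
Ending inventory: 211 @ $14 = $2,954
Check: goods available $6,252 = COGS $3,298 + ending $2,954

COGS = $3,298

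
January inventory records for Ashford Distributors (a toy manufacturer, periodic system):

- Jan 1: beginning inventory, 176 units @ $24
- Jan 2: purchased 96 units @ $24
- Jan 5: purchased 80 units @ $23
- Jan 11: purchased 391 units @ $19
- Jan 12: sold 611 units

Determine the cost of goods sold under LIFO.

COGS = $12,629

Jan 12, 611 sold [LIFO — newest first]: 391 @ $19 + 80 @ $23 + 96 @ $24 + 44 @ $24 = $12,629
Ending inventory: 132 @ $24 = $3,168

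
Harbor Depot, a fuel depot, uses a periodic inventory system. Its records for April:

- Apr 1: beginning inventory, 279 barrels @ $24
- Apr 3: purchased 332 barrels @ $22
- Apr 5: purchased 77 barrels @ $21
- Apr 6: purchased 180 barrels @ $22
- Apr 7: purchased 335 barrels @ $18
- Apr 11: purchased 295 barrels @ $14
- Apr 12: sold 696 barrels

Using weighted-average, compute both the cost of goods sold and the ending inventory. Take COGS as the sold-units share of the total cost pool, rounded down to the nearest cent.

COGS = $13,816.38; ending inventory = $15,920.62

Apr 12, sell 696: 696/1498 × $29,737.00 → $13,816.38
Ending inventory (cost pool remaining) = $15,920.62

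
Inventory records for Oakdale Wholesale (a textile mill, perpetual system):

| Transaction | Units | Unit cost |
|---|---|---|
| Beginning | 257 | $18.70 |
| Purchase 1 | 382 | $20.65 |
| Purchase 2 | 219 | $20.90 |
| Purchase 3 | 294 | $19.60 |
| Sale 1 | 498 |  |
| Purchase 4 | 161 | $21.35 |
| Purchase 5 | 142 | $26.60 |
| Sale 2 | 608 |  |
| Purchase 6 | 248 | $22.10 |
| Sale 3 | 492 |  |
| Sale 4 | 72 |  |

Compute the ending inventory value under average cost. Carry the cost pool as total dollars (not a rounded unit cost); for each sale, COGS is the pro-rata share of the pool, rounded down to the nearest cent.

Ending inventory = $712.00

After Beginning: 257 on hand, pool $4,805.90 (≈ $18.7000 each)
After Purchase 1: 639 on hand, pool $12,694.20 (≈ $19.8657 each)
After Purchase 2: 858 on hand, pool $17,271.30 (≈ $20.1297 each)
After Purchase 3: 1152 on hand, pool $23,033.70 (≈ $19.9945 each)
Sale 1, sell 498: 498/1152 × $23,033.70 → $9,957.27
After Purchase 4: 815 on hand, pool $16,513.78 (≈ $20.2623 each)
After Purchase 5: 957 on hand, pool $20,290.98 (≈ $21.2027 each)
Sale 2, sell 608: 608/957 × $20,290.98 → $12,891.23
After Purchase 6: 597 on hand, pool $12,880.55 (≈ $21.5755 each)
Sale 3, sell 492: 492/597 × $12,880.55 → $10,615.12
Sale 4, sell 72: 72/105 × $2,265.43 → $1,553.43
Total COGS = $9,957.27 + $12,891.23 + $10,615.12 + $1,553.43 = $35,017.05
Ending inventory (cost pool remaining) = $712.00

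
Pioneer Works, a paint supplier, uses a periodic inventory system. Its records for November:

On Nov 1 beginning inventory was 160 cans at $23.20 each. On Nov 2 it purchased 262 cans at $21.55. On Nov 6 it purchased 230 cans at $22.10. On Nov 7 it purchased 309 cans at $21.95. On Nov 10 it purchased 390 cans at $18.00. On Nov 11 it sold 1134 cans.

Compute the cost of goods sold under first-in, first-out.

COGS = $24,337.65

Nov 11, 1134 sold [FIFO — oldest first]: 160 @ $23.20 + 262 @ $21.55 + 230 @ $22.10 + 309 @ $21.95 + 173 @ $18.00 = $24,337.65
Ending inventory: 217 @ $18.00 = $3,906.00
Check: goods available $28,243.65 = COGS $24,337.65 + ending $3,906.00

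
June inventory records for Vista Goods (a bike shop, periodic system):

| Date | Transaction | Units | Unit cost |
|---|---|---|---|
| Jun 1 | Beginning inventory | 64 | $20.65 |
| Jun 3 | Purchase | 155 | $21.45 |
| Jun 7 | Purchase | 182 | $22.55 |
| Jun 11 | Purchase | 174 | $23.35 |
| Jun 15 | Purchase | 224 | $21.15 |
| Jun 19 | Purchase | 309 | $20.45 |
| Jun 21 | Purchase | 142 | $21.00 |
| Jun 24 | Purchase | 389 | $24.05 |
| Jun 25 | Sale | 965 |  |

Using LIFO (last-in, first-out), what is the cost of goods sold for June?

Jun 25, 965 sold [LIFO — newest first]: 389 @ $24.05 + 142 @ $21.00 + 309 @ $20.45 + 125 @ $21.15 = $21,300.25
Ending inventory: 64 @ $20.65 + 155 @ $21.45 + 182 @ $22.55 + 174 @ $23.35 + 99 @ $21.15 = $14,907.20
Check: goods available $36,207.45 = COGS $21,300.25 + ending $14,907.20

COGS = $21,300.25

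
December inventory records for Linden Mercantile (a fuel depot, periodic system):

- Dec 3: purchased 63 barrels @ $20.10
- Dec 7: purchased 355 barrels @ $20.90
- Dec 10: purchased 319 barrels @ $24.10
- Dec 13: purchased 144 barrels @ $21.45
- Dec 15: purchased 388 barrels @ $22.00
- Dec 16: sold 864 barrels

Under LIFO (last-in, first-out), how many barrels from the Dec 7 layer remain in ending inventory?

Dec 16, 864 sold [LIFO — newest first]: 388 @ $22.00 + 144 @ $21.45 + 319 @ $24.10 + 13 @ $20.90 = $19,584.40
Ending inventory: 63 @ $20.10 + 342 @ $20.90 = $8,414.10
Check: goods available $27,998.50 = COGS $19,584.40 + ending $8,414.10

342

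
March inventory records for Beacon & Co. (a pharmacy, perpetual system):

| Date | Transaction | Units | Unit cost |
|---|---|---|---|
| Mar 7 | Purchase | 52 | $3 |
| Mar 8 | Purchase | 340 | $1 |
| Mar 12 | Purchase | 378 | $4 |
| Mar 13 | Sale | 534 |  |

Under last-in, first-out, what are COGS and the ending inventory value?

Mar 13, 534 sold [LIFO — newest first]: 378 @ $4 + 156 @ $1 = $1,668
Ending inventory: 52 @ $3 + 184 @ $1 = $340

COGS = $1,668; ending inventory = $340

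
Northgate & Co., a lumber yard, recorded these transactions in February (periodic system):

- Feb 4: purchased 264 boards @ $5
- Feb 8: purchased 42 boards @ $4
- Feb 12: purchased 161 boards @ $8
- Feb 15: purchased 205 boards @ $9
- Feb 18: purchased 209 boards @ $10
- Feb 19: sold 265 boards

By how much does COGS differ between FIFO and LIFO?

FIFO COGS: 264 @ $5 + 1 @ $4 = $1,324
LIFO COGS: 209 @ $10 + 56 @ $9 = $2,594
Difference = |$1,324 − $2,594| = $1,270

$1,270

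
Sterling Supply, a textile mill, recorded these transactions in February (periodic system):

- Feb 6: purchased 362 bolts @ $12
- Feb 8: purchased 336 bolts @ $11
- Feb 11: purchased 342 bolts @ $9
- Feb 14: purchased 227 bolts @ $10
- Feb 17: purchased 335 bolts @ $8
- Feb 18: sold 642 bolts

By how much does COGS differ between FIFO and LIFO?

$1,754

FIFO COGS: 362 @ $12 + 280 @ $11 = $7,424
LIFO COGS: 335 @ $8 + 227 @ $10 + 80 @ $9 = $5,670
Difference = |$7,424 − $5,670| = $1,754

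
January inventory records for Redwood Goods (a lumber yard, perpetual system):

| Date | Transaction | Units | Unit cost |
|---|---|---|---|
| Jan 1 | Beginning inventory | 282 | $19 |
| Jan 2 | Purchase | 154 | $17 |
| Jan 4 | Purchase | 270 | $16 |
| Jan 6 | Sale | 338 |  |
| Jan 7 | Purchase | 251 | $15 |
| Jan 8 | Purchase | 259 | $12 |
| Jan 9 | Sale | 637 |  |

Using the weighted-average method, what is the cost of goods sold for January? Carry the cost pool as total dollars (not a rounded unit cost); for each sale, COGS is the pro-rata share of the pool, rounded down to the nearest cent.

COGS = $15,523.18

After Jan 1: 282 on hand, pool $5,358.00 (≈ $19.0000 each)
After Jan 2: 436 on hand, pool $7,976.00 (≈ $18.2936 each)
After Jan 4: 706 on hand, pool $12,296.00 (≈ $17.4164 each)
Jan 6, sell 338: 338/706 × $12,296.00 → $5,886.75
After Jan 7: 619 on hand, pool $10,174.25 (≈ $16.4366 each)
After Jan 8: 878 on hand, pool $13,282.25 (≈ $15.1278 each)
Jan 9, sell 637: 637/878 × $13,282.25 → $9,636.43
Total COGS = $5,886.75 + $9,636.43 = $15,523.18
Ending inventory (cost pool remaining) = $3,645.82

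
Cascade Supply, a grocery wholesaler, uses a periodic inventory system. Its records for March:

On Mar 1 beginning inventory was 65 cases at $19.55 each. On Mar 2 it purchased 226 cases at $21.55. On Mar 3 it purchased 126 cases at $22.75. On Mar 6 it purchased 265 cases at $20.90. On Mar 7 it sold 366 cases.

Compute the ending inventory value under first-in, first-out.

Mar 7, 366 sold [FIFO — oldest first]: 65 @ $19.55 + 226 @ $21.55 + 75 @ $22.75 = $7,847.30
Ending inventory: 51 @ $22.75 + 265 @ $20.90 = $6,698.75

Ending inventory = $6,698.75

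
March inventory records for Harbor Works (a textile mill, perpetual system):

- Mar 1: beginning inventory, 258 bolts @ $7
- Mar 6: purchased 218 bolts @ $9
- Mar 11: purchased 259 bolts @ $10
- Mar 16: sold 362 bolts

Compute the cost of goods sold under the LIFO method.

Mar 16, 362 sold [LIFO — newest first]: 259 @ $10 + 103 @ $9 = $3,517
Ending inventory: 258 @ $7 + 115 @ $9 = $2,841
Check: goods available $6,358 = COGS $3,517 + ending $2,841

COGS = $3,517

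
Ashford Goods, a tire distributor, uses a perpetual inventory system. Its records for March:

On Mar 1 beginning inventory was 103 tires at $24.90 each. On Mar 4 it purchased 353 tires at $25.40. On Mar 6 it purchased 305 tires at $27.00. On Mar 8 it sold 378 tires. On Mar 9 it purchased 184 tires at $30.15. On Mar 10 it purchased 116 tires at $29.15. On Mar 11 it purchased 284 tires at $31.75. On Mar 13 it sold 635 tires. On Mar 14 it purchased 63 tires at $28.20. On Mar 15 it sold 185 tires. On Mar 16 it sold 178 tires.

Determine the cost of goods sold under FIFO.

COGS = $38,586.10

Mar 8, 378 sold [FIFO — oldest first]: 103 @ $24.90 + 275 @ $25.40 = $9,549.70
Mar 13, 635 sold [FIFO — oldest first]: 78 @ $25.40 + 305 @ $27.00 + 184 @ $30.15 + 68 @ $29.15 = $17,746.00
Mar 15, 185 sold [FIFO — oldest first]: 48 @ $29.15 + 137 @ $31.75 = $5,748.95
Mar 16, 178 sold [FIFO — oldest first]: 147 @ $31.75 + 31 @ $28.20 = $5,541.45
Total COGS = $9,549.70 + $17,746.00 + $5,748.95 + $5,541.45 = $38,586.10
Ending inventory: 32 @ $28.20 = $902.40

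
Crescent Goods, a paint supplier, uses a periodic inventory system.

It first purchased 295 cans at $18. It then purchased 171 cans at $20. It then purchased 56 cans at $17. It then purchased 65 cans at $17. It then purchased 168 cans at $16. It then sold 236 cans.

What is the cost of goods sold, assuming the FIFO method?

Sale 1 (236) [FIFO — oldest first]: 236 @ $18 = $4,248
Ending inventory: 59 @ $18 + 171 @ $20 + 56 @ $17 + 65 @ $17 + 168 @ $16 = $9,227

COGS = $4,248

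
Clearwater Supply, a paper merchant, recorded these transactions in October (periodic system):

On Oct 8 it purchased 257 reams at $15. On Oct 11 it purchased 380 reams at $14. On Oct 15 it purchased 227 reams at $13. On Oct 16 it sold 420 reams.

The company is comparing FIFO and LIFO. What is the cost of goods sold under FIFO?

FIFO COGS: 257 @ $15 + 163 @ $14 = $6,137
LIFO COGS: 227 @ $13 + 193 @ $14 = $5,653

COGS = $6,137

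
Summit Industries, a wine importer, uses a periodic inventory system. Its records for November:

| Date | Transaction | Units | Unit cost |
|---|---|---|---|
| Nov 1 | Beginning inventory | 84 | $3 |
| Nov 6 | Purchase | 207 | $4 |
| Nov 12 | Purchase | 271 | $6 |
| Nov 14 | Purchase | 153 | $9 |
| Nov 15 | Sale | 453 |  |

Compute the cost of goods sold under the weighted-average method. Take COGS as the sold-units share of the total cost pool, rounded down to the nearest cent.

Nov 15, sell 453: 453/715 × $4,083.00 → $2,586.85
Ending inventory (cost pool remaining) = $1,496.15
Check: goods available $4,083.00 = COGS $2,586.85 + ending $1,496.15

COGS = $2,586.85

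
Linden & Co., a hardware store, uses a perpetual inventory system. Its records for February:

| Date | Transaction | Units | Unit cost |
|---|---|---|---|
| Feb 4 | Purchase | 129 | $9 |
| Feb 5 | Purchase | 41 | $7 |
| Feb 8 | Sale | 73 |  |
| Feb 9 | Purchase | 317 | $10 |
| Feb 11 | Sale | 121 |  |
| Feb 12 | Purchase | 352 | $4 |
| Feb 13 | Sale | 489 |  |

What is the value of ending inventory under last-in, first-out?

Feb 8, 73 sold [LIFO — newest first]: 41 @ $7 + 32 @ $9 = $575
Feb 11, 121 sold [LIFO — newest first]: 121 @ $10 = $1,210
Feb 13, 489 sold [LIFO — newest first]: 352 @ $4 + 137 @ $10 = $2,778
Total COGS = $575 + $1,210 + $2,778 = $4,563
Ending inventory: 97 @ $9 + 59 @ $10 = $1,463
Check: goods available $6,026 = COGS $4,563 + ending $1,463

Ending inventory = $1,463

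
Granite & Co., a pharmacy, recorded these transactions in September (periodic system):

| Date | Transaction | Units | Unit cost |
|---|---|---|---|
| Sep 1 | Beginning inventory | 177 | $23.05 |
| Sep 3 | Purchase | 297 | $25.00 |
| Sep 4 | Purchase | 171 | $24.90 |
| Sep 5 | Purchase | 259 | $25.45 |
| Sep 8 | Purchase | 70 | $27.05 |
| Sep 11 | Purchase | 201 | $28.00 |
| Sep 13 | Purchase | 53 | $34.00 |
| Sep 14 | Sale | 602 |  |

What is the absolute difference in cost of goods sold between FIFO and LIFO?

FIFO COGS: 177 @ $23.05 + 297 @ $25.00 + 128 @ $24.90 = $14,692.05
LIFO COGS: 53 @ $34.00 + 201 @ $28.00 + 70 @ $27.05 + 259 @ $25.45 + 19 @ $24.90 = $16,388.15
Difference = |$14,692.05 − $16,388.15| = $1,696.10

$1,696.10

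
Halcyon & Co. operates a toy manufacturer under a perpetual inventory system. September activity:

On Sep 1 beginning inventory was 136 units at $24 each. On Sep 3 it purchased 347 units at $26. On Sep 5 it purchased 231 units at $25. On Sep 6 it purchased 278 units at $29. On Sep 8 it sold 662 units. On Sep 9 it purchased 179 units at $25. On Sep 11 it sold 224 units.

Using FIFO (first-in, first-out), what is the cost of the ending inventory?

Sep 8, 662 sold [FIFO — oldest first]: 136 @ $24 + 347 @ $26 + 179 @ $25 = $16,761
Sep 11, 224 sold [FIFO — oldest first]: 52 @ $25 + 172 @ $29 = $6,288
Total COGS = $16,761 + $6,288 = $23,049
Ending inventory: 106 @ $29 + 179 @ $25 = $7,549
Check: goods available $30,598 = COGS $23,049 + ending $7,549

Ending inventory = $7,549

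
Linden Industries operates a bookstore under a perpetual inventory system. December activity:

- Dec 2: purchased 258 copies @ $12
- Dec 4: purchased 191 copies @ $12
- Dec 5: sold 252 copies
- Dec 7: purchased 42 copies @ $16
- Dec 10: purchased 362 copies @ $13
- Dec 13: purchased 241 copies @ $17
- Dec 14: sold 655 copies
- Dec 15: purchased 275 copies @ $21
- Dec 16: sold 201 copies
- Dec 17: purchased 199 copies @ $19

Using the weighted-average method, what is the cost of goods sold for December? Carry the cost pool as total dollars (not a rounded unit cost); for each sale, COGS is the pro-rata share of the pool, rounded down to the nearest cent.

After Dec 2: 258 on hand, pool $3,096.00 (≈ $12.0000 each)
After Dec 4: 449 on hand, pool $5,388.00 (≈ $12.0000 each)
Dec 5, sell 252: 252/449 × $5,388.00 → $3,024.00
After Dec 7: 239 on hand, pool $3,036.00 (≈ $12.7029 each)
After Dec 10: 601 on hand, pool $7,742.00 (≈ $12.8819 each)
After Dec 13: 842 on hand, pool $11,839.00 (≈ $14.0606 each)
Dec 14, sell 655: 655/842 × $11,839.00 → $9,209.67
After Dec 15: 462 on hand, pool $8,404.33 (≈ $18.1912 each)
Dec 16, sell 201: 201/462 × $8,404.33 → $3,656.42
After Dec 17: 460 on hand, pool $8,528.91 (≈ $18.5411 each)
Total COGS = $3,024.00 + $9,209.67 + $3,656.42 = $15,890.09
Ending inventory (cost pool remaining) = $8,528.91
Check: goods available $24,419.00 = COGS $15,890.09 + ending $8,528.91

COGS = $15,890.09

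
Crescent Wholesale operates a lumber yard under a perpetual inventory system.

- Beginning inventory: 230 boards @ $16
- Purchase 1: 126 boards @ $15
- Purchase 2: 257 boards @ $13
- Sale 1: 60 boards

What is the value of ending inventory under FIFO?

Sale 1 (60) [FIFO — oldest first]: 60 @ $16 = $960
Ending inventory: 170 @ $16 + 126 @ $15 + 257 @ $13 = $7,951
Check: goods available $8,911 = COGS $960 + ending $7,951

Ending inventory = $7,951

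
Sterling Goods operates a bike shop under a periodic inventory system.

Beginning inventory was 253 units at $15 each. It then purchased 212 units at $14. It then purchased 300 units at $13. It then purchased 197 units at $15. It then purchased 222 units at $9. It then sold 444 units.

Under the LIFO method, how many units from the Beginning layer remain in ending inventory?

253

Sale 1 (444) [LIFO — newest first]: 222 @ $9 + 197 @ $15 + 25 @ $13 = $5,278
Ending inventory: 253 @ $15 + 212 @ $14 + 275 @ $13 = $10,338
Check: goods available $15,616 = COGS $5,278 + ending $10,338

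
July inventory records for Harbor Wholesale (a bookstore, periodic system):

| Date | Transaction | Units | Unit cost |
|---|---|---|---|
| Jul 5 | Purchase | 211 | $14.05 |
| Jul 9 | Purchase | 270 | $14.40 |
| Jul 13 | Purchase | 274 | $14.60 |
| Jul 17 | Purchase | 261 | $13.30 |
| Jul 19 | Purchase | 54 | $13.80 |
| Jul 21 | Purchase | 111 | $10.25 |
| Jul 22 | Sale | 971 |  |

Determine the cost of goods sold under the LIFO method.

COGS = $13,256.70

Jul 22, 971 sold [LIFO — newest first]: 111 @ $10.25 + 54 @ $13.80 + 261 @ $13.30 + 274 @ $14.60 + 270 @ $14.40 + 1 @ $14.05 = $13,256.70
Ending inventory: 210 @ $14.05 = $2,950.50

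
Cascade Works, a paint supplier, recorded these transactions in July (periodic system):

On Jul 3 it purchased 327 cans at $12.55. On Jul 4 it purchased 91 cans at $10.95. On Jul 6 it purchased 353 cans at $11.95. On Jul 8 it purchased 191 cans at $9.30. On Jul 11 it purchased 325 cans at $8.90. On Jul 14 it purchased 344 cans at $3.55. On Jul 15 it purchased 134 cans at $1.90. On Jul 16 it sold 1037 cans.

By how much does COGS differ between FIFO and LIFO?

FIFO COGS: 327 @ $12.55 + 91 @ $10.95 + 353 @ $11.95 + 191 @ $9.30 + 75 @ $8.90 = $11,762.45
LIFO COGS: 134 @ $1.90 + 344 @ $3.55 + 325 @ $8.90 + 191 @ $9.30 + 43 @ $11.95 = $6,658.45
Difference = |$11,762.45 − $6,658.45| = $5,104.00

$5,104.00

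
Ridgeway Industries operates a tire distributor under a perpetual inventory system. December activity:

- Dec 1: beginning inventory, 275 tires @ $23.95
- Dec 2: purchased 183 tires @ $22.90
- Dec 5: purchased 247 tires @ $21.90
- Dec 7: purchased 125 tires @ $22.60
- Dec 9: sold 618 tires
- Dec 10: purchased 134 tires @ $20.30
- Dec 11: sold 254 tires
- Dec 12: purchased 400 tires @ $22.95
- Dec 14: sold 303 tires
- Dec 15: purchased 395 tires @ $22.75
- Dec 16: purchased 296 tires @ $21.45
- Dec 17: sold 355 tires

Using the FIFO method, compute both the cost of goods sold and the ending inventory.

COGS = $34,687.95; ending inventory = $11,558.95

Dec 9, 618 sold [FIFO — oldest first]: 275 @ $23.95 + 183 @ $22.90 + 160 @ $21.90 = $14,280.95
Dec 11, 254 sold [FIFO — oldest first]: 87 @ $21.90 + 125 @ $22.60 + 42 @ $20.30 = $5,582.90
Dec 14, 303 sold [FIFO — oldest first]: 92 @ $20.30 + 211 @ $22.95 = $6,710.05
Dec 17, 355 sold [FIFO — oldest first]: 189 @ $22.95 + 166 @ $22.75 = $8,114.05
Total COGS = $14,280.95 + $5,582.90 + $6,710.05 + $8,114.05 = $34,687.95
Ending inventory: 229 @ $22.75 + 296 @ $21.45 = $11,558.95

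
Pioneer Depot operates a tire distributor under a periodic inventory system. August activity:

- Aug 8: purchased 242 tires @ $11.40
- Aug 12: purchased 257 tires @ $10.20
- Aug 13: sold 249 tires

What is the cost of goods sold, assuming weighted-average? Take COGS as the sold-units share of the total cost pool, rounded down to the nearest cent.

Aug 13, sell 249: 249/499 × $5,380.20 → $2,684.70
Ending inventory (cost pool remaining) = $2,695.50
Check: goods available $5,380.20 = COGS $2,684.70 + ending $2,695.50

COGS = $2,684.70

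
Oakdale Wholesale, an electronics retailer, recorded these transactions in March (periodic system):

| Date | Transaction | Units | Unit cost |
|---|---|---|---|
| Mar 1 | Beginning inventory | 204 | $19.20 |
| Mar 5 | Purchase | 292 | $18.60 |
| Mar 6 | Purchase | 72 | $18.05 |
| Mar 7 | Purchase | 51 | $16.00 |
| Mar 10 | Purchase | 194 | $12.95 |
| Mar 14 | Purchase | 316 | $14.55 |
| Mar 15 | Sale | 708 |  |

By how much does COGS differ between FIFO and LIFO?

$1,995.45

FIFO COGS: 204 @ $19.20 + 292 @ $18.60 + 72 @ $18.05 + 51 @ $16.00 + 89 @ $12.95 = $12,616.15
LIFO COGS: 316 @ $14.55 + 194 @ $12.95 + 51 @ $16.00 + 72 @ $18.05 + 75 @ $18.60 = $10,620.70
Difference = |$12,616.15 − $10,620.70| = $1,995.45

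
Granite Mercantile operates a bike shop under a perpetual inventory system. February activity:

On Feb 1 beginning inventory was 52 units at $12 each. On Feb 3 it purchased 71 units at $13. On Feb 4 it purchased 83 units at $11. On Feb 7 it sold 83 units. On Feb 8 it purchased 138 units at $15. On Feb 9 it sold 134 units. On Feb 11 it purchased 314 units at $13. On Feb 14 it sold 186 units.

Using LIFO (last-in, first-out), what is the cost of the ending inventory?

Feb 7, 83 sold [LIFO — newest first]: 83 @ $11 = $913
Feb 9, 134 sold [LIFO — newest first]: 134 @ $15 = $2,010
Feb 14, 186 sold [LIFO — newest first]: 186 @ $13 = $2,418
Total COGS = $913 + $2,010 + $2,418 = $5,341
Ending inventory: 52 @ $12 + 71 @ $13 + 4 @ $15 + 128 @ $13 = $3,271
Check: goods available $8,612 = COGS $5,341 + ending $3,271

Ending inventory = $3,271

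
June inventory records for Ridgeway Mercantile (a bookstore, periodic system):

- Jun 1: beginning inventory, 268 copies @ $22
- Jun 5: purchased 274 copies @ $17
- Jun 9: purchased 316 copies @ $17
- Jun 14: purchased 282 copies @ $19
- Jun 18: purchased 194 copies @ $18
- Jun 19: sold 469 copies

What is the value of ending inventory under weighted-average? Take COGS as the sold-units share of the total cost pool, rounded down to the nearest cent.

Ending inventory = $16,065.40

Jun 19, sell 469: 469/1334 × $24,776.00 → $8,710.60
Ending inventory (cost pool remaining) = $16,065.40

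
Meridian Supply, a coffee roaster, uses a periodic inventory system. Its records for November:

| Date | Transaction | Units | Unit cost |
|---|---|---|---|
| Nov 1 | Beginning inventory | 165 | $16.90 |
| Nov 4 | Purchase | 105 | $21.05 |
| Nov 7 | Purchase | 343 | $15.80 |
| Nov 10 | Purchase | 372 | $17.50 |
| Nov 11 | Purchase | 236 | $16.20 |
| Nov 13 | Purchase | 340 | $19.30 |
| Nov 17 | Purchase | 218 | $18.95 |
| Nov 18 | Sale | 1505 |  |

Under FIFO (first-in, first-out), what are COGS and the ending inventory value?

COGS = $26,232.55; ending inventory = $5,211.90

Nov 18, 1505 sold [FIFO — oldest first]: 165 @ $16.90 + 105 @ $21.05 + 343 @ $15.80 + 372 @ $17.50 + 236 @ $16.20 + 284 @ $19.30 = $26,232.55
Ending inventory: 56 @ $19.30 + 218 @ $18.95 = $5,211.90
Check: goods available $31,444.45 = COGS $26,232.55 + ending $5,211.90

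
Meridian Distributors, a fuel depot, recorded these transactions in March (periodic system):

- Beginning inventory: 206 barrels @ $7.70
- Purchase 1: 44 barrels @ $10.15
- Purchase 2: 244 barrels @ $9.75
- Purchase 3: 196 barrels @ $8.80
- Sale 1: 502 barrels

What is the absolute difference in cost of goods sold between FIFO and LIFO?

$206.80

FIFO COGS: 206 @ $7.70 + 44 @ $10.15 + 244 @ $9.75 + 8 @ $8.80 = $4,482.20
LIFO COGS: 196 @ $8.80 + 244 @ $9.75 + 44 @ $10.15 + 18 @ $7.70 = $4,689.00
Difference = |$4,482.20 − $4,689.00| = $206.80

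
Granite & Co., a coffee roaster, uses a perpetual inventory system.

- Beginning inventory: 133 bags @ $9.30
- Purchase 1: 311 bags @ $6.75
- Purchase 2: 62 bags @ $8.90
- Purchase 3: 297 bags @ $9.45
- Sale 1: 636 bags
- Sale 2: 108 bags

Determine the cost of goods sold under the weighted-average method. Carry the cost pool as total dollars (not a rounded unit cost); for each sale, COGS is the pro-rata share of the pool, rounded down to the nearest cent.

COGS = $6,202.71

After Beginning: 133 on hand, pool $1,236.90 (≈ $9.3000 each)
After Purchase 1: 444 on hand, pool $3,336.15 (≈ $7.5139 each)
After Purchase 2: 506 on hand, pool $3,887.95 (≈ $7.6837 each)
After Purchase 3: 803 on hand, pool $6,694.60 (≈ $8.3370 each)
Sale 1, sell 636: 636/803 × $6,694.60 → $5,302.32
Sale 2, sell 108: 108/167 × $1,392.28 → $900.39
Total COGS = $5,302.32 + $900.39 = $6,202.71
Ending inventory (cost pool remaining) = $491.89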